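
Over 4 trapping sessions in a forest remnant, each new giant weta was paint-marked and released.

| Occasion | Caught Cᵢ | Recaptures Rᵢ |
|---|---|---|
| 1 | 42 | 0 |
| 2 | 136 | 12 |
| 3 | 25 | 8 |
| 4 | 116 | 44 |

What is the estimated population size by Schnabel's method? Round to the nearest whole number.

Marked at large before each occasion: Mᵢ = Σⱼ<ᵢ (Cⱼ − Rⱼ) → M1=0, M2=42, M3=166, M4=183
Σ MᵢCᵢ = 0·42 + 42·136 + 166·25 + 183·116 = 0 + 5712 + 4150 + 21228 = 31090
Σ Rᵢ = 0 + 12 + 8 + 44 = 64
N̂ = 31090 / 64 ≈ 485.8 → 486

N ≈ 486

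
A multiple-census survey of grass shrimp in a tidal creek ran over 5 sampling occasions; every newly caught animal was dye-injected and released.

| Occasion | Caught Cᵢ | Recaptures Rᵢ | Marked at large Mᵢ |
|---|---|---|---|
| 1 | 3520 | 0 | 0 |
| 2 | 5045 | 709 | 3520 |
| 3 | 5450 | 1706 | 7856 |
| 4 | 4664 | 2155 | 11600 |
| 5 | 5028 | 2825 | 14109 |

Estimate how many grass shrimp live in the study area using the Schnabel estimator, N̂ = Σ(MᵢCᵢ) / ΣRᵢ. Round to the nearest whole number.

Σ MᵢCᵢ = 0·3520 + 3520·5045 + 7856·5450 + 11600·4664 + 14109·5028 = 0 + 17758400 + 42815200 + 54102400 + 70940052 = 185616052
Σ Rᵢ = 0 + 709 + 1706 + 2155 + 2825 = 7395
N̂ = 185616052 / 7395 ≈ 25100.2 → 25100

N ≈ 25,100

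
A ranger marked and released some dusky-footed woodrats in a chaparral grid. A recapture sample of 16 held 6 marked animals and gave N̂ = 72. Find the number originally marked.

M = 27

From N = M·C/R: M = N·R / C = 72·6 / 16 = 432 / 16 = 27.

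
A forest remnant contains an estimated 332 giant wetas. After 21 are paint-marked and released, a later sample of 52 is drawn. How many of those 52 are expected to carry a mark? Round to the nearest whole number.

expected recaptures ≈ 3

Expected recaptures E[R] = M·C / N.
E[R] = 21 × 52 / 332 = 1092 / 332 ≈ 3.3 → 3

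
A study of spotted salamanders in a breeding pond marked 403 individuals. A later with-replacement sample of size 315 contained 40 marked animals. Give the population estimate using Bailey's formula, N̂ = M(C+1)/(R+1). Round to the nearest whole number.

N̂ = 403·(315+1)/(40+1) = 403·316/41 = 127348/41 ≈ 3106.0 → 3106

N ≈ 3106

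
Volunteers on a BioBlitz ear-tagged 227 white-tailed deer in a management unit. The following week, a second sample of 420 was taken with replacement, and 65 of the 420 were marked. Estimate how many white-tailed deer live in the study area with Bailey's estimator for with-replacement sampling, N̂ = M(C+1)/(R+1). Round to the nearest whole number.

N̂ = 227·(420+1)/(65+1) = 227·421/66 = 95567/66 ≈ 1448.0 → 1448

N ≈ 1448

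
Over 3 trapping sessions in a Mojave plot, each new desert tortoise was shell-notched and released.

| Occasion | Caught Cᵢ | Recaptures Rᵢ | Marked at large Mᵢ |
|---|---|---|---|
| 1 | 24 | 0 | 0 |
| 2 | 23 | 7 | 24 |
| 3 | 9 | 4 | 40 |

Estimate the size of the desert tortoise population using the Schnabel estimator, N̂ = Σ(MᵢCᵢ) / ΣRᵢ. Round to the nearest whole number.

N ≈ 83

Σ MᵢCᵢ = 0·24 + 24·23 + 40·9 = 0 + 552 + 360 = 912
Σ Rᵢ = 0 + 7 + 4 = 11
N̂ = 912 / 11 ≈ 82.9 → 83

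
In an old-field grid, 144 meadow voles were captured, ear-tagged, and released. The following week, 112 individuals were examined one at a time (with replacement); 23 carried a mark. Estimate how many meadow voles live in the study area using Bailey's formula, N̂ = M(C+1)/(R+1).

N̂ = 144·(112+1)/(23+1) = 144·113/24 = 16272/24 = 678

N = 678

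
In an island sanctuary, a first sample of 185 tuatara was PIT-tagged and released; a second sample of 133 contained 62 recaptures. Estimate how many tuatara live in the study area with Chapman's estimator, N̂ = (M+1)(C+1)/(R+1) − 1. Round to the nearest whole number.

N ≈ 395

N̂ = (185+1)(133+1)/(62+1) − 1 = 186·134/63 − 1
= 24924/63 − 1 ≈ 395.6 − 1 ≈ 394.6 → 395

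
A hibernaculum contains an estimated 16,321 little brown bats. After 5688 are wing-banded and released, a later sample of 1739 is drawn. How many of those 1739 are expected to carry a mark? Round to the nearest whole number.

expected recaptures ≈ 606

Expected recaptures E[R] = M·C / N.
E[R] = 5688 × 1739 / 16321 = 9891432 / 16321 ≈ 606.1 → 606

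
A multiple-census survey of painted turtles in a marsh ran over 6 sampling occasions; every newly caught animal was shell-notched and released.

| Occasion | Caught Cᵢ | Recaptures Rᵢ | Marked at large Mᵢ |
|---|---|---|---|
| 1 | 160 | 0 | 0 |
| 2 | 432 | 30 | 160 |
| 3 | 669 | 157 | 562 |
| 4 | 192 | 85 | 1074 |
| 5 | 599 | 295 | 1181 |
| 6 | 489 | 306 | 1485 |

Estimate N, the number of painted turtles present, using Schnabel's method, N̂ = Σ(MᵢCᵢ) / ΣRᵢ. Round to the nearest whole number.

Σ MᵢCᵢ = 0·160 + 160·432 + 562·669 + 1074·192 + 1181·599 + 1485·489 = 0 + 69120 + 375978 + 206208 + 707419 + 726165 = 2084890
Σ Rᵢ = 0 + 30 + 157 + 85 + 295 + 306 = 873
N̂ = 2084890 / 873 ≈ 2388.2 → 2388

N ≈ 2388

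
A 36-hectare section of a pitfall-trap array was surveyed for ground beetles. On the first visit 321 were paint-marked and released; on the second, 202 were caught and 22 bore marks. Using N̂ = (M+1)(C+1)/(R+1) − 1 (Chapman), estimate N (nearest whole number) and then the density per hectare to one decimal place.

N̂ = 322·203/23 − 1 = 65366/23 − 1 = 2841
Density = N̂ / area = 2841 / 36 ≈ 78.92 → 78.9 per hectare

density ≈ 78.9 ground beetles per hectare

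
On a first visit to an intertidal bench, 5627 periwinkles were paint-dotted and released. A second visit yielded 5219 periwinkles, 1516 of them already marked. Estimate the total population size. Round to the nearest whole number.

N ≈ 19,372

N = (5627 × 5219) / 1516 = 29367313 / 1516 ≈ 19371.6 → 19372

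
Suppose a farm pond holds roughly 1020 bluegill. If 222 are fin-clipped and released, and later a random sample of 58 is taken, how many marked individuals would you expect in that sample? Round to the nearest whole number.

expected recaptures ≈ 13

Expected recaptures E[R] = M·C / N.
E[R] = 222 × 58 / 1020 = 12876 / 1020 ≈ 12.6 → 13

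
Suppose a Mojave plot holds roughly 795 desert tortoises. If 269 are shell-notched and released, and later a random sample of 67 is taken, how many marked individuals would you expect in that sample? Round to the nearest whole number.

expected recaptures ≈ 23

The marked fraction of the population is 269/795, so in a sample of 67 expect C·(M/N) marked.
E[R] = 269 × 67 / 795 = 18023 / 795 ≈ 22.7 → 23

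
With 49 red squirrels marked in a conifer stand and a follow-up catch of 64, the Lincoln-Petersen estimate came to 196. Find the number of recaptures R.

R = 16

From N = M·C/R: R = M·C / N = 49·64 / 196 = 3136 / 196 = 16.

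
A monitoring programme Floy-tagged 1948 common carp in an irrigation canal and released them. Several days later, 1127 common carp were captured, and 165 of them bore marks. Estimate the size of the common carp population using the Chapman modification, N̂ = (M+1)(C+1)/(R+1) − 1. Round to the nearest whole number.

N̂ = (1948+1)(1127+1)/(165+1) − 1 = 1949·1128/166 − 1
= 2198472/166 − 1 ≈ 13243.8 − 1 ≈ 13242.8 → 13243

N ≈ 13,243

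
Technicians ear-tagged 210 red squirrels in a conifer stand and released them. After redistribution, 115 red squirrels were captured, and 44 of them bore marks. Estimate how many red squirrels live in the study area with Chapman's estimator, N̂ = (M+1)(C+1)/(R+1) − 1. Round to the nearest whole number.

N ≈ 543

N̂ = (210+1)(115+1)/(44+1) − 1 = 211·116/45 − 1
= 24476/45 − 1 ≈ 543.9 − 1 ≈ 542.9 → 543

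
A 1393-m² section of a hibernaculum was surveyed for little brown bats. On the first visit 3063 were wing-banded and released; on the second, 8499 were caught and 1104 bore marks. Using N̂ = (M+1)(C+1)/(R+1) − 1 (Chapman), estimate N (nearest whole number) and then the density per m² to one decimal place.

N̂ = 3064·8500/1105 − 1 = 26044000/1105 − 1 ≈ 23568.2 → 23568
Density = N̂ / area = 23568 / 1393 ≈ 16.92 → 16.9 per m²

density ≈ 16.9 little brown bats per m²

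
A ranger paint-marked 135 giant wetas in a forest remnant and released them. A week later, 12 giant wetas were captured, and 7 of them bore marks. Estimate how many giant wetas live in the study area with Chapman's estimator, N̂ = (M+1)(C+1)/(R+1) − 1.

N = 220

N̂ = (135+1)(12+1)/(7+1) − 1 = 136·13/8 − 1
= 1768/8 − 1 = 221 − 1 = 220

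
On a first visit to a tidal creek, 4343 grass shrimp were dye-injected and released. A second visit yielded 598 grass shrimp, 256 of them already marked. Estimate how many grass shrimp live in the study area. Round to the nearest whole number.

N ≈ 10,145

Lincoln-Petersen assumes M/N = R/C, so N = M·C / R.
N = (4343 × 598) / 256 = 2597114 / 256 ≈ 10145.0 → 10145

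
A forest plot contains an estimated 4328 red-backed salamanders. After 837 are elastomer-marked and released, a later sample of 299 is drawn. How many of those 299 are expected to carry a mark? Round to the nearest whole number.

expected recaptures ≈ 58

Expected recaptures E[R] = M·C / N.
E[R] = 837 × 299 / 4328 = 250263 / 4328 ≈ 57.8 → 58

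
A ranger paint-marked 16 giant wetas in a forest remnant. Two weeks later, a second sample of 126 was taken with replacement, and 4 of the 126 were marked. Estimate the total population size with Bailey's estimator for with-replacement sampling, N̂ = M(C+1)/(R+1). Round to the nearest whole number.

N̂ = 16·(126+1)/(4+1) = 16·127/5 = 2032/5 ≈ 406.4 → 406

N ≈ 406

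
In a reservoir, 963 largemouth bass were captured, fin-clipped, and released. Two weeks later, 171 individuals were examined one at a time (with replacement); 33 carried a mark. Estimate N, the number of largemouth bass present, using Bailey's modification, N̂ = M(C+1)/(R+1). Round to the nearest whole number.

N ≈ 4872

N̂ = 963·(171+1)/(33+1) = 963·172/34 = 165636/34 ≈ 4871.6 → 4872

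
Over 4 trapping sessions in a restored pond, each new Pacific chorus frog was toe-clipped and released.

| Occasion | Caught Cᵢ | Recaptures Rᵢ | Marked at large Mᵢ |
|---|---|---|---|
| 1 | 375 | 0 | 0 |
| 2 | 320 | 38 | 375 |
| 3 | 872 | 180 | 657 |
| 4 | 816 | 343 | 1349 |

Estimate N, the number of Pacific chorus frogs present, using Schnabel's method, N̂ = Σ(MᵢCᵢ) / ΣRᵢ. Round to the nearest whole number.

Σ MᵢCᵢ = 0·375 + 375·320 + 657·872 + 1349·816 = 0 + 120000 + 572904 + 1100784 = 1793688
Σ Rᵢ = 0 + 38 + 180 + 343 = 561
N̂ = 1793688 / 561 ≈ 3197.3 → 3197

N ≈ 3197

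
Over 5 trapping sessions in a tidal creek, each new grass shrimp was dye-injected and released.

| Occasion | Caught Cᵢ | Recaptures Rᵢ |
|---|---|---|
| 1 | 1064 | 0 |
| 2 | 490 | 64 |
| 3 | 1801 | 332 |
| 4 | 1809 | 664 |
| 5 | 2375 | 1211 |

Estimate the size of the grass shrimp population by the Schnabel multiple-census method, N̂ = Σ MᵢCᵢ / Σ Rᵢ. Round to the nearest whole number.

N ≈ 8060

Marked at large before each occasion: Mᵢ = Σⱼ<ᵢ (Cⱼ − Rⱼ) → M1=0, M2=1064, M3=1490, M4=2959, M5=4104
Σ MᵢCᵢ = 0·1064 + 1064·490 + 1490·1801 + 2959·1809 + 4104·2375 = 0 + 521360 + 2683490 + 5352831 + 9747000 = 18304681
Σ Rᵢ = 0 + 64 + 332 + 664 + 1211 = 2271
N̂ = 18304681 / 2271 ≈ 8060.2 → 8060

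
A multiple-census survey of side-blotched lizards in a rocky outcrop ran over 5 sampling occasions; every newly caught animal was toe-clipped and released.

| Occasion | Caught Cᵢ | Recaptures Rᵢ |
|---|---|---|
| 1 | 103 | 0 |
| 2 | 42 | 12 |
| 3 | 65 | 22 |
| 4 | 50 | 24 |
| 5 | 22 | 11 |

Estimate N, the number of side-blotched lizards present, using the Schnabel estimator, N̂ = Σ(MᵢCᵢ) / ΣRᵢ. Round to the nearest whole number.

N ≈ 380

Marked at large before each occasion: Mᵢ = Σⱼ<ᵢ (Cⱼ − Rⱼ) → M1=0, M2=103, M3=133, M4=176, M5=202
Σ MᵢCᵢ = 0·103 + 103·42 + 133·65 + 176·50 + 202·22 = 0 + 4326 + 8645 + 8800 + 4444 = 26215
Σ Rᵢ = 0 + 12 + 22 + 24 + 11 = 69
N̂ = 26215 / 69 ≈ 379.9 → 380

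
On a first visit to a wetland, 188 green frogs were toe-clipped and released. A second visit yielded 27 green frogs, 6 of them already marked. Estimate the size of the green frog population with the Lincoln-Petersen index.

N = 846

The marked fraction in the recapture sample should equal the marked fraction in the population: 6/27 = 188/N.
N = (188 × 27) / 6 = 5076 / 6 = 846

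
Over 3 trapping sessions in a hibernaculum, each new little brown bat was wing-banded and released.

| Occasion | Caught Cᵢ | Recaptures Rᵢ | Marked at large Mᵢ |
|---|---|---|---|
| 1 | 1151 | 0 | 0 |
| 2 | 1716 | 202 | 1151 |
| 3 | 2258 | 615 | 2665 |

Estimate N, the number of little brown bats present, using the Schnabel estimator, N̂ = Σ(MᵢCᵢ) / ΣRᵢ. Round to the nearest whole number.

Σ MᵢCᵢ = 0·1151 + 1151·1716 + 2665·2258 = 0 + 1975116 + 6017570 = 7992686
Σ Rᵢ = 0 + 202 + 615 = 817
N̂ = 7992686 / 817 ≈ 9783.0 → 9783

N ≈ 9783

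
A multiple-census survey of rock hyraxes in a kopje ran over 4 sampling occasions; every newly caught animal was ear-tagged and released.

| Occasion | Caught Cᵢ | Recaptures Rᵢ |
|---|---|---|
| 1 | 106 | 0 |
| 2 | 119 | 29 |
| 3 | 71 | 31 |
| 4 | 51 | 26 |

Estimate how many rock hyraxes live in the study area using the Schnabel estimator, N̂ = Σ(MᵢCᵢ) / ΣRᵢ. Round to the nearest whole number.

N ≈ 448

Marked at large before each occasion: Mᵢ = Σⱼ<ᵢ (Cⱼ − Rⱼ) → M1=0, M2=106, M3=196, M4=236
Σ MᵢCᵢ = 0·106 + 106·119 + 196·71 + 236·51 = 0 + 12614 + 13916 + 12036 = 38566
Σ Rᵢ = 0 + 29 + 31 + 26 = 86
N̂ = 38566 / 86 ≈ 448.4 → 448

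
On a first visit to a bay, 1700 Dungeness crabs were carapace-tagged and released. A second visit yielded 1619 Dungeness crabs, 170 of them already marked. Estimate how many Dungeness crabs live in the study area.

N = (1700 × 1619) / 170 = 2752300 / 170 = 16190

N = 16,190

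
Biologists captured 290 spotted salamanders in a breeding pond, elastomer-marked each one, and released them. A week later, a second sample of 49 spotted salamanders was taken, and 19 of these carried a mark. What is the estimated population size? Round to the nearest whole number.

N = (290 × 49) / 19 = 14210 / 19 ≈ 747.9 → 748

N ≈ 748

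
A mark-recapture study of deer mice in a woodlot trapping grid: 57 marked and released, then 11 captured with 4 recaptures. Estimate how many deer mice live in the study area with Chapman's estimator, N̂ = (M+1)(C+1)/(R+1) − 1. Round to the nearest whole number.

N ≈ 138

N̂ = (57+1)(11+1)/(4+1) − 1 = 58·12/5 − 1
= 696/5 − 1 ≈ 139.2 − 1 ≈ 138.2 → 138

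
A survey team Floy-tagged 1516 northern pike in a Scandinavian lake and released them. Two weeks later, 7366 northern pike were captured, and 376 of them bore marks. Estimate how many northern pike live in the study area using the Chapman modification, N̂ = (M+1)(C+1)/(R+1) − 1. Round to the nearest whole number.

N̂ = (1516+1)(7366+1)/(376+1) − 1 = 1517·7367/377 − 1
= 11175739/377 − 1 ≈ 29643.9 − 1 ≈ 29642.9 → 29643

N ≈ 29,643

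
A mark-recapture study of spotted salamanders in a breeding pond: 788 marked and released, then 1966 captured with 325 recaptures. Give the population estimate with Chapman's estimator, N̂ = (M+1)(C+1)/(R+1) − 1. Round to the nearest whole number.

N̂ = (788+1)(1966+1)/(325+1) − 1 = 789·1967/326 − 1
= 1551963/326 − 1 ≈ 4760.6 − 1 ≈ 4759.6 → 4760

N ≈ 4760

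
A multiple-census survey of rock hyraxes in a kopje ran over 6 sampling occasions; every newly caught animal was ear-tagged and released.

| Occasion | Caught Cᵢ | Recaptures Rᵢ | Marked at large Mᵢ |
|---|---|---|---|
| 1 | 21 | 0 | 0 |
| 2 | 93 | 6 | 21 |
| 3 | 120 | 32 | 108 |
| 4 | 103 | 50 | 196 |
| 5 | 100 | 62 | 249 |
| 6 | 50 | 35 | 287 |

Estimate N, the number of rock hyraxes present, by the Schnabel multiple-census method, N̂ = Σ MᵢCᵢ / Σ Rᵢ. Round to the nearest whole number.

Σ MᵢCᵢ = 0·21 + 21·93 + 108·120 + 196·103 + 249·100 + 287·50 = 0 + 1953 + 12960 + 20188 + 24900 + 14350 = 74351
Σ Rᵢ = 0 + 6 + 32 + 50 + 62 + 35 = 185
N̂ = 74351 / 185 ≈ 401.9 → 402

N ≈ 402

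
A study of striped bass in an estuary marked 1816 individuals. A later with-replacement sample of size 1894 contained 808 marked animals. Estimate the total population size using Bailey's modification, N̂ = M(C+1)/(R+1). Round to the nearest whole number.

N̂ = 1816·(1894+1)/(808+1) = 1816·1895/809 = 3441320/809 ≈ 4253.8 → 4254

N ≈ 4254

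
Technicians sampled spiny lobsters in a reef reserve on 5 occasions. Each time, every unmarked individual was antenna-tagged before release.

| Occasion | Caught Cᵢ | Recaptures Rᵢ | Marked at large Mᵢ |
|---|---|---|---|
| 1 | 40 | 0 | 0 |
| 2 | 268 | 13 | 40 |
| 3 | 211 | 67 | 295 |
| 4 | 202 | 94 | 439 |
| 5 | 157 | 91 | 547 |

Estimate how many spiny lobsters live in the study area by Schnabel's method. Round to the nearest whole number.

N ≈ 934

Σ MᵢCᵢ = 0·40 + 40·268 + 295·211 + 439·202 + 547·157 = 0 + 10720 + 62245 + 88678 + 85879 = 247522
Σ Rᵢ = 0 + 13 + 67 + 94 + 91 = 265
N̂ = 247522 / 265 ≈ 934.0 → 934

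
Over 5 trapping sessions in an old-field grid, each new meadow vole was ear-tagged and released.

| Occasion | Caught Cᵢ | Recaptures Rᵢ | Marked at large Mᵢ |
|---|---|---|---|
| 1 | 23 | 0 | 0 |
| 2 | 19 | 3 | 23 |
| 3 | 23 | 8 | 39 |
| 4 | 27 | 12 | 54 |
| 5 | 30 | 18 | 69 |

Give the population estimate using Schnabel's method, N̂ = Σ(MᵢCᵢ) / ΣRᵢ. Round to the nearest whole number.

N ≈ 119

Σ MᵢCᵢ = 0·23 + 23·19 + 39·23 + 54·27 + 69·30 = 0 + 437 + 897 + 1458 + 2070 = 4862
Σ Rᵢ = 0 + 3 + 8 + 12 + 18 = 41
N̂ = 4862 / 41 ≈ 118.6 → 119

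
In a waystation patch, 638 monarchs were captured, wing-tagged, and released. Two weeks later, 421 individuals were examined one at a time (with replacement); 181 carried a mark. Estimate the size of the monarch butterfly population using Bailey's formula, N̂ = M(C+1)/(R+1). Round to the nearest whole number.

N ≈ 1479

N̂ = 638·(421+1)/(181+1) = 638·422/182 = 269236/182 ≈ 1479.3 → 1479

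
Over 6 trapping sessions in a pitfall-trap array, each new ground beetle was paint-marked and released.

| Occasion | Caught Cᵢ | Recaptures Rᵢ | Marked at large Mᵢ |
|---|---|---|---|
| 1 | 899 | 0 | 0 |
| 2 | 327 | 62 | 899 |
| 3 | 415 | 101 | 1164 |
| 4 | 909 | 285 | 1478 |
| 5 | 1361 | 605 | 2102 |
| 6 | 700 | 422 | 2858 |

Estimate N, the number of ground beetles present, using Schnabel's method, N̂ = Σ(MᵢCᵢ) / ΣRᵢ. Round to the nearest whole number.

N ≈ 4734

Σ MᵢCᵢ = 0·899 + 899·327 + 1164·415 + 1478·909 + 2102·1361 + 2858·700 = 0 + 293973 + 483060 + 1343502 + 2860822 + 2000600 = 6981957
Σ Rᵢ = 0 + 62 + 101 + 285 + 605 + 422 = 1475
N̂ = 6981957 / 1475 ≈ 4733.5 → 4734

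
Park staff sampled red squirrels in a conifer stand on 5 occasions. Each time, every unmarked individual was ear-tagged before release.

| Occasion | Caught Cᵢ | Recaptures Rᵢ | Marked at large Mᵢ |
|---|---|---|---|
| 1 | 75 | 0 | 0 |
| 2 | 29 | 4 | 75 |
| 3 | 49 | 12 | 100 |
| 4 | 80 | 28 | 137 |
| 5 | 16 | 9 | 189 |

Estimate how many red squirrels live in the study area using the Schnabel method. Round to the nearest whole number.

Σ MᵢCᵢ = 0·75 + 75·29 + 100·49 + 137·80 + 189·16 = 0 + 2175 + 4900 + 10960 + 3024 = 21059
Σ Rᵢ = 0 + 4 + 12 + 28 + 9 = 53
N̂ = 21059 / 53 ≈ 397.3 → 397

N ≈ 397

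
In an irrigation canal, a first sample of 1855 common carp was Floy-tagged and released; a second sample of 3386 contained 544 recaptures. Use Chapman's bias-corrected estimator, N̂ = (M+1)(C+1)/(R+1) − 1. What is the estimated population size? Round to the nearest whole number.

N̂ = (1855+1)(3386+1)/(544+1) − 1 = 1856·3387/545 − 1
= 6286272/545 − 1 ≈ 11534.4 − 1 ≈ 11533.4 → 11533

N ≈ 11,533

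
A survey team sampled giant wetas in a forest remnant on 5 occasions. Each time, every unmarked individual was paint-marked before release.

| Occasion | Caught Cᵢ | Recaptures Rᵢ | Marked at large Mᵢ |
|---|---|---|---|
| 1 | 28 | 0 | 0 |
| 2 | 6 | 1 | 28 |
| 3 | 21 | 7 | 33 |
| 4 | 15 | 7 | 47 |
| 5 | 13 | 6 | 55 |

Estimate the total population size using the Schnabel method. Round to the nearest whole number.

Σ MᵢCᵢ = 0·28 + 28·6 + 33·21 + 47·15 + 55·13 = 0 + 168 + 693 + 705 + 715 = 2281
Σ Rᵢ = 0 + 1 + 7 + 7 + 6 = 21
N̂ = 2281 / 21 ≈ 108.6 → 109

N ≈ 109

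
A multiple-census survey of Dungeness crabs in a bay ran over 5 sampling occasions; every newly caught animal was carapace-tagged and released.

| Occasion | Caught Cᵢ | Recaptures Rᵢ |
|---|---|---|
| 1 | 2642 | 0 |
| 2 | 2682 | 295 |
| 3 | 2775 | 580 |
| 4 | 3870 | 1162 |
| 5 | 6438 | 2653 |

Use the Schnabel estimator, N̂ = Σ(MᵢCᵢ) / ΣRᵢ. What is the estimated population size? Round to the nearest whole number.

Marked at large before each occasion: Mᵢ = Σⱼ<ᵢ (Cⱼ − Rⱼ) → M1=0, M2=2642, M3=5029, M4=7224, M5=9932
Σ MᵢCᵢ = 0·2642 + 2642·2682 + 5029·2775 + 7224·3870 + 9932·6438 = 0 + 7085844 + 13955475 + 27956880 + 63942216 = 112940415
Σ Rᵢ = 0 + 295 + 580 + 1162 + 2653 = 4690
N̂ = 112940415 / 4690 ≈ 24081.1 → 24081

N ≈ 24,081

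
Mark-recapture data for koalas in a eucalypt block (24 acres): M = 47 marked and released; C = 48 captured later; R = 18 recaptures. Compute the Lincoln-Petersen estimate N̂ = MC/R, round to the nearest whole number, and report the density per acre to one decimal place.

N̂ = 47·48/18 = 2256/18 ≈ 125.3 → 125
Density = N̂ / area = 125 / 24 ≈ 5.21 → 5.2 per acre

density ≈ 5.2 koalas per acre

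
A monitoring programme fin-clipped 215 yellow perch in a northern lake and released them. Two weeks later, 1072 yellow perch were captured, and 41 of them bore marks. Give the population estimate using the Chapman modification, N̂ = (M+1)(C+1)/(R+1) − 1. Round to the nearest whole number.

N ≈ 5517

N̂ = (215+1)(1072+1)/(41+1) − 1 = 216·1073/42 − 1
= 231768/42 − 1 ≈ 5518.3 − 1 ≈ 5517.3 → 5517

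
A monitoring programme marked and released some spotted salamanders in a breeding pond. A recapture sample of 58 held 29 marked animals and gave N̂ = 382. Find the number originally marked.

From N = M·C/R: M = N·R / C = 382·29 / 58 = 11078 / 58 = 191.

M = 191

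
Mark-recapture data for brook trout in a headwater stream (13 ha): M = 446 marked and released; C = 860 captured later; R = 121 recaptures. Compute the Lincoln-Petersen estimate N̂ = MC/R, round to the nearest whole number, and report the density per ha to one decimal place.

density ≈ 243.8 brook trout per ha

N̂ = 446·860/121 = 383560/121 ≈ 3169.9 → 3170
Density = N̂ / area = 3170 / 13 ≈ 243.846 → 243.8 per ha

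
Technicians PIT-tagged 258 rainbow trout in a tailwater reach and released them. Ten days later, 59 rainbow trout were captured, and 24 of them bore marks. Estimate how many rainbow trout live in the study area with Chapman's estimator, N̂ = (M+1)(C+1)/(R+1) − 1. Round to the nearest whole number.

N ≈ 621

N̂ = (258+1)(59+1)/(24+1) − 1 = 259·60/25 − 1
= 15540/25 − 1 ≈ 621.6 − 1 ≈ 620.6 → 621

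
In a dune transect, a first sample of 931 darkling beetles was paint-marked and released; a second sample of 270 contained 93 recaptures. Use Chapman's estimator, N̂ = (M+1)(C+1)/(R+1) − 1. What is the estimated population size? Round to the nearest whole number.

N ≈ 2686

N̂ = (931+1)(270+1)/(93+1) − 1 = 932·271/94 − 1
= 252572/94 − 1 ≈ 2686.9 − 1 ≈ 2685.9 → 2686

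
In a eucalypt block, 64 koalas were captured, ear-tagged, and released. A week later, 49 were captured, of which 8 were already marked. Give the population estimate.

If marked individuals mix randomly, R/C ≈ M/N, giving N ≈ M·C/R.
N = (64 × 49) / 8 = 3136 / 8 = 392

N = 392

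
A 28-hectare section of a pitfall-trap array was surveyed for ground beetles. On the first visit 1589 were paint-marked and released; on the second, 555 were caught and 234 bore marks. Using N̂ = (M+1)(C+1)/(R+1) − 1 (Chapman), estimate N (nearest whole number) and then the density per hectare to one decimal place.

N̂ = 1590·556/235 − 1 = 884040/235 − 1 ≈ 3760.9 → 3761
Density = N̂ / area = 3761 / 28 ≈ 134.32 → 134.3 per hectare

density ≈ 134.3 ground beetles per hectare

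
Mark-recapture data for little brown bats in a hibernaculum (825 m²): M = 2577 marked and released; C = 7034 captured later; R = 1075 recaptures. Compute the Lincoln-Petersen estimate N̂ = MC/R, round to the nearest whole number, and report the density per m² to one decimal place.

N̂ = 2577·7034/1075 = 18126618/1075 ≈ 16862.0 → 16862
Density = N̂ / area = 16862 / 825 ≈ 20.44 → 20.4 per m²

density ≈ 20.4 little brown bats per m²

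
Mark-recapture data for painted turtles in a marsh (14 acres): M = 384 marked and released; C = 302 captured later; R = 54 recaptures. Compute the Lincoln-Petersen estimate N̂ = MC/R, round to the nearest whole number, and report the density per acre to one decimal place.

N̂ = 384·302/54 = 115968/54 ≈ 2147.6 → 2148
Density = N̂ / area = 2148 / 14 ≈ 153.43 → 153.4 per acre

density ≈ 153.4 painted turtles per acre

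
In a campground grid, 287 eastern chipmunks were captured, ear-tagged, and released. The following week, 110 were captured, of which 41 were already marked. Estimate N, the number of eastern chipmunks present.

Lincoln-Petersen assumes M/N = R/C, so N = M·C / R.
N = (287 × 110) / 41 = 31570 / 41 = 770

N = 770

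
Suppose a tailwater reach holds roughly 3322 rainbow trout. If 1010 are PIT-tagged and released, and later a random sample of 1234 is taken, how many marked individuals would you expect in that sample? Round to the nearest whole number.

expected recaptures ≈ 375

The marked fraction of the population is 1010/3322, so in a sample of 1234 expect C·(M/N) marked.
E[R] = 1010 × 1234 / 3322 = 1246340 / 3322 ≈ 375.2 → 375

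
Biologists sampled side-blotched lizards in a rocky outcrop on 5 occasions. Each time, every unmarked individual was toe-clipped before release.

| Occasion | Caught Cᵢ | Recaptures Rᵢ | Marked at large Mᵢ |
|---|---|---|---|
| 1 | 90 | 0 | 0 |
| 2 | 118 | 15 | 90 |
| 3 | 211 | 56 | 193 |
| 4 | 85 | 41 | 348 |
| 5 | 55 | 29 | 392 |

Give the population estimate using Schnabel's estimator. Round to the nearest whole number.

N ≈ 727

Σ MᵢCᵢ = 0·90 + 90·118 + 193·211 + 348·85 + 392·55 = 0 + 10620 + 40723 + 29580 + 21560 = 102483
Σ Rᵢ = 0 + 15 + 56 + 41 + 29 = 141
N̂ = 102483 / 141 ≈ 726.8 → 727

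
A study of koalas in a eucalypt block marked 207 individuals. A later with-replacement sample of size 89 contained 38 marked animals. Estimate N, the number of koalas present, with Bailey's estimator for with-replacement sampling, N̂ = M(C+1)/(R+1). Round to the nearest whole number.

N̂ = 207·(89+1)/(38+1) = 207·90/39 = 18630/39 ≈ 477.7 → 478

N ≈ 478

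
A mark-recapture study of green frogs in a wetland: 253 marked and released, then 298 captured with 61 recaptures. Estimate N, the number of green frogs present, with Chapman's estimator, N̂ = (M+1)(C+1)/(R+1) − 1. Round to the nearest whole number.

N̂ = (253+1)(298+1)/(61+1) − 1 = 254·299/62 − 1
= 75946/62 − 1 ≈ 1224.9 − 1 ≈ 1223.9 → 1224

N ≈ 1224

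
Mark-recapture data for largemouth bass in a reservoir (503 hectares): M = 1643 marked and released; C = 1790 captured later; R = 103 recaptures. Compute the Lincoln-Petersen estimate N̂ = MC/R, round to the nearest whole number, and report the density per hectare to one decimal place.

density ≈ 56.8 largemouth bass per hectare

N̂ = 1643·1790/103 = 2940970/103 ≈ 28553.1 → 28553
Density = N̂ / area = 28553 / 503 ≈ 56.77 → 56.8 per hectare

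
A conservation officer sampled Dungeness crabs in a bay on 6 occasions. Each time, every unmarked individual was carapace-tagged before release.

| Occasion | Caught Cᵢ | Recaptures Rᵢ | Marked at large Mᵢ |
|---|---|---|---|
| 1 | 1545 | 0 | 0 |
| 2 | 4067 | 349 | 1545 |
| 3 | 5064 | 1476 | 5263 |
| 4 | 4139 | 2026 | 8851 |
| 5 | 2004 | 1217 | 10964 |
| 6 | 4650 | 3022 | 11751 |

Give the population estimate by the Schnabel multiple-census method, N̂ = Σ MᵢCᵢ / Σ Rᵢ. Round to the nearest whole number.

N ≈ 18,070

Σ MᵢCᵢ = 0·1545 + 1545·4067 + 5263·5064 + 8851·4139 + 10964·2004 + 11751·4650 = 0 + 6283515 + 26651832 + 36634289 + 21971856 + 54642150 = 146183642
Σ Rᵢ = 0 + 349 + 1476 + 2026 + 1217 + 3022 = 8090
N̂ = 146183642 / 8090 ≈ 18069.7 → 18070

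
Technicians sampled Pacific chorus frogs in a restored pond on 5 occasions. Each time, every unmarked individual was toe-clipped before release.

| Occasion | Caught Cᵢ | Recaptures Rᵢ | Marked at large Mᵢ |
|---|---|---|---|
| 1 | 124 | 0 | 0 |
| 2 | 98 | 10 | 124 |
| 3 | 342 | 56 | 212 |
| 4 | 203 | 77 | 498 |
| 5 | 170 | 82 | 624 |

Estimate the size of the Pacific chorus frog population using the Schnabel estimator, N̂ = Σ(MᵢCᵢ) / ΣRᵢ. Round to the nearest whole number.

N ≈ 1297

Σ MᵢCᵢ = 0·124 + 124·98 + 212·342 + 498·203 + 624·170 = 0 + 12152 + 72504 + 101094 + 106080 = 291830
Σ Rᵢ = 0 + 10 + 56 + 77 + 82 = 225
N̂ = 291830 / 225 ≈ 1297.0 → 1297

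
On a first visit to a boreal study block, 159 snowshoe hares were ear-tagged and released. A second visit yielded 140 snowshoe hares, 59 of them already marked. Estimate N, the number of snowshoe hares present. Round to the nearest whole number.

N = (159 × 140) / 59 = 22260 / 59 ≈ 377.3 → 377

N ≈ 377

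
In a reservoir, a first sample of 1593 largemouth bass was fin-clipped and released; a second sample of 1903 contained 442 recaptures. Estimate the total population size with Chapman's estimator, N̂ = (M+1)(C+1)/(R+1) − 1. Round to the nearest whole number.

N̂ = (1593+1)(1903+1)/(442+1) − 1 = 1594·1904/443 − 1
= 3034976/443 − 1 ≈ 6851.0 − 1 ≈ 6850.0 → 6850

N ≈ 6850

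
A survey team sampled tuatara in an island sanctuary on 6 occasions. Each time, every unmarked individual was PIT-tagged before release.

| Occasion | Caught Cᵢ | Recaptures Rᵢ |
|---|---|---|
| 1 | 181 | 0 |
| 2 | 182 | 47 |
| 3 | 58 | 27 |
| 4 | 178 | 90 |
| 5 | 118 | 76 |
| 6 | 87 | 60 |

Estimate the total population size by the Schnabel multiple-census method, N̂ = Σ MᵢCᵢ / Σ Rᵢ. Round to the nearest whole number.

N ≈ 686

Marked at large before each occasion: Mᵢ = Σⱼ<ᵢ (Cⱼ − Rⱼ) → M1=0, M2=181, M3=316, M4=347, M5=435, M6=477
Σ MᵢCᵢ = 0·181 + 181·182 + 316·58 + 347·178 + 435·118 + 477·87 = 0 + 32942 + 18328 + 61766 + 51330 + 41499 = 205865
Σ Rᵢ = 0 + 47 + 27 + 90 + 76 + 60 = 300
N̂ = 205865 / 300 ≈ 686.2 → 686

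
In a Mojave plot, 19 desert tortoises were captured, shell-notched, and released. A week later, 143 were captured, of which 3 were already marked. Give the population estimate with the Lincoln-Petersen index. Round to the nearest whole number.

N ≈ 906

The marked fraction in the recapture sample should equal the marked fraction in the population: 3/143 = 19/N.
N = (19 × 143) / 3 = 2717 / 3 ≈ 905.7 → 906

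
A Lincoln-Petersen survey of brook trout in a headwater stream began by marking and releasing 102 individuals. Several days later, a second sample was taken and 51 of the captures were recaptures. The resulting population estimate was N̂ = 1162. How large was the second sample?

From N = M·C/R: C = N·R / M = 1162·51 / 102 = 59262 / 102 = 581.

C = 581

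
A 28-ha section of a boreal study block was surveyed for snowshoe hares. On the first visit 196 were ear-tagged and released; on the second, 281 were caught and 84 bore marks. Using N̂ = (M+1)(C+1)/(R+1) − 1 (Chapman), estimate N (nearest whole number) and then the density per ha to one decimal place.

N̂ = 197·282/85 − 1 = 55554/85 − 1 ≈ 652.6 → 653
Density = N̂ / area = 653 / 28 ≈ 23.32 → 23.3 per ha

density ≈ 23.3 snowshoe hares per ha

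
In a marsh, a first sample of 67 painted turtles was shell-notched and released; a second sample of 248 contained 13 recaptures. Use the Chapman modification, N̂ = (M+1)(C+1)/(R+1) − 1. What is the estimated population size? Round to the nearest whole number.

N̂ = (67+1)(248+1)/(13+1) − 1 = 68·249/14 − 1
= 16932/14 − 1 ≈ 1209.4 − 1 ≈ 1208.4 → 1208

N ≈ 1208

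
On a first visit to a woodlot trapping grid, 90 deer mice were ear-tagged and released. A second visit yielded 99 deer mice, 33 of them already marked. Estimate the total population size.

N = 270

N = (90 × 99) / 33 = 8910 / 33 = 270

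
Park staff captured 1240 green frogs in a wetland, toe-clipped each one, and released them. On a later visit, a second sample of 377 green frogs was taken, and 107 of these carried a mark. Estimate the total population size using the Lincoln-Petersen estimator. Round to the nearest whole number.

If marked individuals mix randomly, R/C ≈ M/N, giving N ≈ M·C/R.
N = (1240 × 377) / 107 = 467480 / 107 ≈ 4369.0 → 4369

N ≈ 4369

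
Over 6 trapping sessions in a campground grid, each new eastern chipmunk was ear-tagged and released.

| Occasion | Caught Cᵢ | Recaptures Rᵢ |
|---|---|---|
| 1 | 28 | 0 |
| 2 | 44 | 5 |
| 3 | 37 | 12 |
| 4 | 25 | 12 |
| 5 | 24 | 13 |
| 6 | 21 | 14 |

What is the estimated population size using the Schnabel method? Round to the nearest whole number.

N ≈ 196

Marked at large before each occasion: Mᵢ = Σⱼ<ᵢ (Cⱼ − Rⱼ) → M1=0, M2=28, M3=67, M4=92, M5=105, M6=116
Σ MᵢCᵢ = 0·28 + 28·44 + 67·37 + 92·25 + 105·24 + 116·21 = 0 + 1232 + 2479 + 2300 + 2520 + 2436 = 10967
Σ Rᵢ = 0 + 5 + 12 + 12 + 13 + 14 = 56
N̂ = 10967 / 56 ≈ 195.8 → 196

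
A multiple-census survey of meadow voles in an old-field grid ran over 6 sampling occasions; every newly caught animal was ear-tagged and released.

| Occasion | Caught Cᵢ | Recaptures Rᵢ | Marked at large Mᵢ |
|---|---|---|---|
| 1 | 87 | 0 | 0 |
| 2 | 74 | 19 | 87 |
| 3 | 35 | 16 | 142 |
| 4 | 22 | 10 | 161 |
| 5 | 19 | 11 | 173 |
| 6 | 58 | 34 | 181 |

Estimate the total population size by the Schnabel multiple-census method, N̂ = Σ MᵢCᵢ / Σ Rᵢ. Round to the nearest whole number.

Σ MᵢCᵢ = 0·87 + 87·74 + 142·35 + 161·22 + 173·19 + 181·58 = 0 + 6438 + 4970 + 3542 + 3287 + 10498 = 28735
Σ Rᵢ = 0 + 19 + 16 + 10 + 11 + 34 = 90
N̂ = 28735 / 90 ≈ 319.3 → 319

N ≈ 319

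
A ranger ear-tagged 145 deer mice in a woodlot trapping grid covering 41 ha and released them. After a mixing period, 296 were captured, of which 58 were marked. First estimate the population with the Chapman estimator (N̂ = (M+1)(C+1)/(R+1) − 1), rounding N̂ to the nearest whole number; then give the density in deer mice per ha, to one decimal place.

N̂ = 146·297/59 − 1 = 43362/59 − 1 ≈ 733.9 → 734
Density = N̂ / area = 734 / 41 ≈ 17.90 → 17.9 per ha

density ≈ 17.9 deer mice per ha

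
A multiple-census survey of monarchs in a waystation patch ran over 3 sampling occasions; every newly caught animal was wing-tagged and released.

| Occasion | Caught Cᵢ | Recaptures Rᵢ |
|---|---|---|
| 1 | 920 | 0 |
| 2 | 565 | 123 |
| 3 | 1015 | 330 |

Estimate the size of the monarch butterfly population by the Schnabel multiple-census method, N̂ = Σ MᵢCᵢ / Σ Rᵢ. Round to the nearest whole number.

N ≈ 4199

Marked at large before each occasion: Mᵢ = Σⱼ<ᵢ (Cⱼ − Rⱼ) → M1=0, M2=920, M3=1362
Σ MᵢCᵢ = 0·920 + 920·565 + 1362·1015 = 0 + 519800 + 1382430 = 1902230
Σ Rᵢ = 0 + 123 + 330 = 453
N̂ = 1902230 / 453 ≈ 4199.2 → 4199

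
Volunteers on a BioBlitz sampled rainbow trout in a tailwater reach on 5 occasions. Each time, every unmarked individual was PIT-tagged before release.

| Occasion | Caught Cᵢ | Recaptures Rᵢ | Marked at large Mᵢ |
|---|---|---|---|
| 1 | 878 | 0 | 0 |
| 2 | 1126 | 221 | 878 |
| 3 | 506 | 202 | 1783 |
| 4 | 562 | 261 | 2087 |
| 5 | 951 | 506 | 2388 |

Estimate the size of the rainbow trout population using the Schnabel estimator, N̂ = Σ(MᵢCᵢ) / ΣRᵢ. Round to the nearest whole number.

Σ MᵢCᵢ = 0·878 + 878·1126 + 1783·506 + 2087·562 + 2388·951 = 0 + 988628 + 902198 + 1172894 + 2270988 = 5334708
Σ Rᵢ = 0 + 221 + 202 + 261 + 506 = 1190
N̂ = 5334708 / 1190 ≈ 4482.9 → 4483

N ≈ 4483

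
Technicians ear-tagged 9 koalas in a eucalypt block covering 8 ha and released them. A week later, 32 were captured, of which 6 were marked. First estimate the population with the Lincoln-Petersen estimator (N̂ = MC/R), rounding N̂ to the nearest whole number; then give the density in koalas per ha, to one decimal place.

density ≈ 6.0 koalas per ha

N̂ = 9·32/6 = 288/6 = 48
Density = N̂ / area = 48 / 8 = 6.0 per ha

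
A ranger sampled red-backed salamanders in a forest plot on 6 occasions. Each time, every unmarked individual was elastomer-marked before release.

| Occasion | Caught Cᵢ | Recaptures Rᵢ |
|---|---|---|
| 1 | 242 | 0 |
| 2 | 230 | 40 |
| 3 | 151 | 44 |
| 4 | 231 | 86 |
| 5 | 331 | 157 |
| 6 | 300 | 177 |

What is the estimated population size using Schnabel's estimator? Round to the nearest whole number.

Marked at large before each occasion: Mᵢ = Σⱼ<ᵢ (Cⱼ − Rⱼ) → M1=0, M2=242, M3=432, M4=539, M5=684, M6=858
Σ MᵢCᵢ = 0·242 + 242·230 + 432·151 + 539·231 + 684·331 + 858·300 = 0 + 55660 + 65232 + 124509 + 226404 + 257400 = 729205
Σ Rᵢ = 0 + 40 + 44 + 86 + 157 + 177 = 504
N̂ = 729205 / 504 ≈ 1446.8 → 1447

N ≈ 1447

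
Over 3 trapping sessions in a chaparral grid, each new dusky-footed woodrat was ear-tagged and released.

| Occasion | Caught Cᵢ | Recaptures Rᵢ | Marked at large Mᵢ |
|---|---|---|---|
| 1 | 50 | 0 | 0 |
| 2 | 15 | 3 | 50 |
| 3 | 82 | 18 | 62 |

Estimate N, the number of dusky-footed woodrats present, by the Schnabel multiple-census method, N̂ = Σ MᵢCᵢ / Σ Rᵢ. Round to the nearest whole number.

Σ MᵢCᵢ = 0·50 + 50·15 + 62·82 = 0 + 750 + 5084 = 5834
Σ Rᵢ = 0 + 3 + 18 = 21
N̂ = 5834 / 21 ≈ 277.8 → 278

N ≈ 278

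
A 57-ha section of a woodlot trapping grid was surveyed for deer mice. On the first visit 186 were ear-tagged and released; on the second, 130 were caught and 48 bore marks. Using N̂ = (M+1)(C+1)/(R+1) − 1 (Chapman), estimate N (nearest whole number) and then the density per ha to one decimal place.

N̂ = 187·131/49 − 1 = 24497/49 − 1 ≈ 498.9 → 499
Density = N̂ / area = 499 / 57 ≈ 8.75 → 8.8 per ha

density ≈ 8.8 deer mice per ha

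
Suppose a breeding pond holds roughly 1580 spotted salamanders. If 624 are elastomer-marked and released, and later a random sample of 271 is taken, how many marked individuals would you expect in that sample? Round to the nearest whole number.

expected recaptures ≈ 107

The marked fraction of the population is 624/1580, so in a sample of 271 expect C·(M/N) marked.
E[R] = 624 × 271 / 1580 = 169104 / 1580 ≈ 107.0 → 107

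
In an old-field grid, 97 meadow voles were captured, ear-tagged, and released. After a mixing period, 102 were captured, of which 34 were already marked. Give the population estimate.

N = (97 × 102) / 34 = 9894 / 34 = 291

N = 291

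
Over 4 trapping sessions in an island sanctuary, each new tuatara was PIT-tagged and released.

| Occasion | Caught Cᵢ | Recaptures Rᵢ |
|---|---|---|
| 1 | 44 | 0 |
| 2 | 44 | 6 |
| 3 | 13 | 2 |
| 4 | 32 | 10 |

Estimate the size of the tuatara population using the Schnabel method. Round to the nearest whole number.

N ≈ 332

Marked at large before each occasion: Mᵢ = Σⱼ<ᵢ (Cⱼ − Rⱼ) → M1=0, M2=44, M3=82, M4=93
Σ MᵢCᵢ = 0·44 + 44·44 + 82·13 + 93·32 = 0 + 1936 + 1066 + 2976 = 5978
Σ Rᵢ = 0 + 6 + 2 + 10 = 18
N̂ = 5978 / 18 ≈ 332.1 → 332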